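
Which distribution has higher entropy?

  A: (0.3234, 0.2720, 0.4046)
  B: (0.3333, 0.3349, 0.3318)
B

Both distributions are close to uniform, making this a harder comparison.

H(A) = 1.5658 bits
H(B) = 1.5850 bits

The distribution closer to uniform has higher entropy.
Answer: B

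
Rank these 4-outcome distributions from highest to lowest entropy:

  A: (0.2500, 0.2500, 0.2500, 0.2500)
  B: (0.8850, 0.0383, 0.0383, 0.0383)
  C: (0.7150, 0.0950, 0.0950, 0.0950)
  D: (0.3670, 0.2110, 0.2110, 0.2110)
A > D > C > B

Key insight: Entropy is maximized by uniform distributions and minimized by concentrated distributions.

Entropies:
  H(A) = 2.0000 bits
  H(B) = 0.6971 bits
  H(C) = 1.3139 bits
  H(D) = 1.9516 bits

Ranking: A > D > C > B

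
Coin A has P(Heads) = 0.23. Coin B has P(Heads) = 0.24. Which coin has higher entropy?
B

For binary distributions, entropy is maximized at p=0.5 and decreases as p moves toward 0 or 1.

H(A) = H(0.23) = 0.7780 bits
H(B) = H(0.24) = 0.7950 bits

Distribution B (p=0.24) is closer to uniform (p=0.5), so it has higher entropy.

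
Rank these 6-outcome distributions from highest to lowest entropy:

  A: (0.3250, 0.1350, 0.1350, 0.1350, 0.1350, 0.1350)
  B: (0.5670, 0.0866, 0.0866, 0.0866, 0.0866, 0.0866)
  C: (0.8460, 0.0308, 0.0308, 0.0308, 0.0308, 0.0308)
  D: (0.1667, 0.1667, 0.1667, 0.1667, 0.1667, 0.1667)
D > A > B > C

Key insight: Entropy is maximized by uniform distributions and minimized by concentrated distributions.

Entropies:
  H(A) = 2.4770 bits
  H(B) = 1.9924 bits
  H(C) = 0.9773 bits
  H(D) = 2.5850 bits

Ranking: D > A > B > C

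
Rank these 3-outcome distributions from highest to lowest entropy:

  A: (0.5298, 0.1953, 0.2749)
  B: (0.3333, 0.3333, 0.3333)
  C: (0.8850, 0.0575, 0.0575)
B > A > C

Key insight: Entropy is maximized by uniform distributions and minimized by concentrated distributions.

- Uniform distributions have maximum entropy log₂(3) = 1.5850 bits
- The more "peaked" or concentrated a distribution, the lower its entropy

Entropies:
  H(A) = 1.4579 bits
  H(B) = 1.5850 bits
  H(C) = 0.6298 bits

Ranking: B > A > C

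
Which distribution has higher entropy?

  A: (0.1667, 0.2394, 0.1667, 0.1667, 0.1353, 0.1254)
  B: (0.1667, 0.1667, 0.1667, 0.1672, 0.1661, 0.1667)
B

Both distributions are close to uniform, making this a harder comparison.

H(A) = 2.5522 bits
H(B) = 2.5850 bits

The distribution closer to uniform has higher entropy.
Answer: B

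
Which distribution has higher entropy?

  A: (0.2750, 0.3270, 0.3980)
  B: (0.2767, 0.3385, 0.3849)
B

Both distributions are close to uniform, making this a harder comparison.

H(A) = 1.5685 bits
H(B) = 1.5721 bits

The distribution closer to uniform has higher entropy.
Answer: B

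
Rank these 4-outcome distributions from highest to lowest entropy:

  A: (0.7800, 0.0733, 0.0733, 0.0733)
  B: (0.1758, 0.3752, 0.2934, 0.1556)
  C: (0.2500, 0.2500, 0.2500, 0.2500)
C > B > A

Key insight: Entropy is maximized by uniform distributions and minimized by concentrated distributions.

- Uniform distributions have maximum entropy log₂(4) = 2.0000 bits
- The more "peaked" or concentrated a distribution, the lower its entropy

Entropies:
  H(A) = 1.1089 bits
  H(B) = 1.9082 bits
  H(C) = 2.0000 bits

Ranking: C > B > A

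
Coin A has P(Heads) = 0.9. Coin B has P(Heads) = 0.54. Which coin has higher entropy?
B

For binary distributions, entropy is maximized at p=0.5 and decreases as p moves toward 0 or 1.

H(A) = H(0.9) = 0.4690 bits
H(B) = H(0.54) = 0.9954 bits

Distribution B (p=0.54) is closer to uniform (p=0.5), so it has higher entropy.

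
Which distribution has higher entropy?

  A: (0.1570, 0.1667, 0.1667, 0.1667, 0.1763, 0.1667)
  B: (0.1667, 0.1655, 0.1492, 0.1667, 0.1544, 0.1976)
A

Both distributions are close to uniform, making this a harder comparison.

H(A) = 2.5842 bits
H(B) = 2.5790 bits

The distribution closer to uniform has higher entropy.
Answer: A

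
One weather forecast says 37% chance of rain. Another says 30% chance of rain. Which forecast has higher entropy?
37% forecast

Treat each forecast as a Bernoulli distribution. Binary entropy is maximized at p=0.5 and falls off symmetrically toward 0 or 1. The 37% forecast is closer to 50%, so it is more uncertain. H(37%) ≈ 0.951 bits, H(30%) ≈ 0.881 bits.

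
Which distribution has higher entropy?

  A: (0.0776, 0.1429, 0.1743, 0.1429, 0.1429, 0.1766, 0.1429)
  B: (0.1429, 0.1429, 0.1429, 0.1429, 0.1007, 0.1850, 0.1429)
B

Both distributions are close to uniform, making this a harder comparison.

H(A) = 2.7715 bits
H(B) = 2.7892 bits

The distribution closer to uniform has higher entropy.
Answer: B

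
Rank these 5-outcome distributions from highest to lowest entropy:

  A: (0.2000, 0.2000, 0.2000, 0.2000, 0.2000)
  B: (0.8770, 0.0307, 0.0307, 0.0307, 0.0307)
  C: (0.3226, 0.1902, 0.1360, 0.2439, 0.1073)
A > C > B

Key insight: Entropy is maximized by uniform distributions and minimized by concentrated distributions.

- Uniform distributions have maximum entropy log₂(5) = 2.3219 bits
- The more "peaked" or concentrated a distribution, the lower its entropy

Entropies:
  H(A) = 2.3219 bits
  H(B) = 0.7839 bits
  H(C) = 2.2154 bits

Ranking: A > C > B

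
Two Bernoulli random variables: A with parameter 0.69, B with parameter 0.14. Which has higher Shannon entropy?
A

For binary distributions, entropy is maximized at p=0.5 and decreases as p moves toward 0 or 1.

H(A) = H(0.69) = 0.8932 bits
H(B) = H(0.14) = 0.5842 bits

Distribution A (p=0.69) is closer to uniform (p=0.5), so it has higher entropy.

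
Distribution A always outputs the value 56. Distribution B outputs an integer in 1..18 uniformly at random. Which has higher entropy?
B

A is deterministic, so H(A) = 0. B is uniform over 18 outcomes, so H(B) = log₂(18) = 4.170 bits. Any distribution with genuine randomness has higher entropy than a deterministic one.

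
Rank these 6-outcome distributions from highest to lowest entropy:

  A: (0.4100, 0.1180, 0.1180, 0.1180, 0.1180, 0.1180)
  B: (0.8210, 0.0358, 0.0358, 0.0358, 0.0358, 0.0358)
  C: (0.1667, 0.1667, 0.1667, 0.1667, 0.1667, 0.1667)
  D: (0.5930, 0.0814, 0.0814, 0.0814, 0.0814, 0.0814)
C > A > D > B

Key insight: Entropy is maximized by uniform distributions and minimized by concentrated distributions.

Entropies:
  H(A) = 2.3464 bits
  H(B) = 1.0935 bits
  H(C) = 2.5850 bits
  H(D) = 1.9199 bits

Ranking: C > A > D > B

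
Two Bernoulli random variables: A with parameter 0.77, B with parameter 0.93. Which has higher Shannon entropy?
A

For binary distributions, entropy is maximized at p=0.5 and decreases as p moves toward 0 or 1.

H(A) = H(0.77) = 0.7780 bits
H(B) = H(0.93) = 0.3659 bits

Distribution A (p=0.77) is closer to uniform (p=0.5), so it has higher entropy.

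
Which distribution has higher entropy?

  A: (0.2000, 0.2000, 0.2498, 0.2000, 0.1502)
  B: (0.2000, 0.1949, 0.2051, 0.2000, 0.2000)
B

Both distributions are close to uniform, making this a harder comparison.

H(A) = 2.3038 bits
H(B) = 2.3217 bits

The distribution closer to uniform has higher entropy.
Answer: B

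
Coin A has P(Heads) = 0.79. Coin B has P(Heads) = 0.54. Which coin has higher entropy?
B

For binary distributions, entropy is maximized at p=0.5 and decreases as p moves toward 0 or 1.

H(A) = H(0.79) = 0.7415 bits
H(B) = H(0.54) = 0.9954 bits

Distribution B (p=0.54) is closer to uniform (p=0.5), so it has higher entropy.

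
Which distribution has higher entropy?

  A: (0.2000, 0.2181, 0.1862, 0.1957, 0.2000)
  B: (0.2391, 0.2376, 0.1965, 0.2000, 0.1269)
A

Both distributions are close to uniform, making this a harder comparison.

H(A) = 2.3200 bits
H(B) = 2.2897 bits

The distribution closer to uniform has higher entropy.
Answer: A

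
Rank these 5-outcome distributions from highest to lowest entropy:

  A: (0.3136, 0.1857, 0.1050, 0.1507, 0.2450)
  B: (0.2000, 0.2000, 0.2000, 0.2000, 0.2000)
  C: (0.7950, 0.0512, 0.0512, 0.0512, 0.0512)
B > A > C

Key insight: Entropy is maximized by uniform distributions and minimized by concentrated distributions.

- Uniform distributions have maximum entropy log₂(5) = 2.3219 bits
- The more "peaked" or concentrated a distribution, the lower its entropy

Entropies:
  H(A) = 2.2257 bits
  H(B) = 2.3219 bits
  H(C) = 1.1418 bits

Ranking: B > A > C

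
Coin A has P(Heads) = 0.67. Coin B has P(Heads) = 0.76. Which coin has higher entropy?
A

For binary distributions, entropy is maximized at p=0.5 and decreases as p moves toward 0 or 1.

H(A) = H(0.67) = 0.9149 bits
H(B) = H(0.76) = 0.7950 bits

Distribution A (p=0.67) is closer to uniform (p=0.5), so it has higher entropy.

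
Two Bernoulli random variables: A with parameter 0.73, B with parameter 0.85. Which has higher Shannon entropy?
A

For binary distributions, entropy is maximized at p=0.5 and decreases as p moves toward 0 or 1.

H(A) = H(0.73) = 0.8415 bits
H(B) = H(0.85) = 0.6098 bits

Distribution A (p=0.73) is closer to uniform (p=0.5), so it has higher entropy.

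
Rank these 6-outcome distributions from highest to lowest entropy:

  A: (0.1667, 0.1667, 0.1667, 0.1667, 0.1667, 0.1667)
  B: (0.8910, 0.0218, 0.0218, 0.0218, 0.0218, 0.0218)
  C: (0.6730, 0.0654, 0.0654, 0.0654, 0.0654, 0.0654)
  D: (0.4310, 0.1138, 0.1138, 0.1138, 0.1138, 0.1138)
A > D > C > B

Key insight: Entropy is maximized by uniform distributions and minimized by concentrated distributions.

Entropies:
  H(A) = 2.5850 bits
  H(B) = 0.7500 bits
  H(C) = 1.6711 bits
  H(D) = 2.3074 bits

Ranking: A > D > C > B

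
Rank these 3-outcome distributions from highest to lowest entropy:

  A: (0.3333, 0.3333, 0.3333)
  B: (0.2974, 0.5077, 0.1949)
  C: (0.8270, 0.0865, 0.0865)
A > B > C

Key insight: Entropy is maximized by uniform distributions and minimized by concentrated distributions.

- Uniform distributions have maximum entropy log₂(3) = 1.5850 bits
- The more "peaked" or concentrated a distribution, the lower its entropy

Entropies:
  H(A) = 1.5850 bits
  H(B) = 1.4766 bits
  H(C) = 0.8375 bits

Ranking: A > B > C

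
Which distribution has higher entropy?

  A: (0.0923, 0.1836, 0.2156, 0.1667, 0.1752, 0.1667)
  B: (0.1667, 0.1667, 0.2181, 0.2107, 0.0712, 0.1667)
A

Both distributions are close to uniform, making this a harder comparison.

H(A) = 2.5454 bits
H(B) = 2.5164 bits

The distribution closer to uniform has higher entropy.
Answer: A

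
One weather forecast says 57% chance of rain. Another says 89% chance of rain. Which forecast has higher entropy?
57% forecast

Treat each forecast as a Bernoulli distribution. Binary entropy is maximized at p=0.5 and falls off symmetrically toward 0 or 1. The 57% forecast is closer to 50%, so it is more uncertain. H(57%) ≈ 0.986 bits, H(89%) ≈ 0.500 bits.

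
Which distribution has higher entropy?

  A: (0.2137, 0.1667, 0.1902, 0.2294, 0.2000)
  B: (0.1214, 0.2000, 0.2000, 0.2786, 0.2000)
A

Both distributions are close to uniform, making this a harder comparison.

H(A) = 2.3137 bits
H(B) = 2.2762 bits

The distribution closer to uniform has higher entropy.
Answer: A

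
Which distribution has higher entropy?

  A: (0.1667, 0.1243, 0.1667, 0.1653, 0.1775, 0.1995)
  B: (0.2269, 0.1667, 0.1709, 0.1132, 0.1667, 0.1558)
A

Both distributions are close to uniform, making this a harder comparison.

H(A) = 2.5716 bits
H(B) = 2.5563 bits

The distribution closer to uniform has higher entropy.
Answer: A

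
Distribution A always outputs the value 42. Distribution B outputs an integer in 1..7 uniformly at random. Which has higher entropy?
B

A is deterministic, so H(A) = 0. B is uniform over 7 outcomes, so H(B) = log₂(7) = 2.807 bits. Any distribution with genuine randomness has higher entropy than a deterministic one.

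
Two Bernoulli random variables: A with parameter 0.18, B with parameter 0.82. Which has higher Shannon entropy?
Equal

For binary distributions, entropy is maximized at p=0.5 and decreases as p moves toward 0 or 1.

H(A) = H(0.18) = 0.6801 bits
H(B) = H(0.82) = 0.6801 bits

Both distributions are equally far from uniform (|0.18-0.5| = |0.82-0.5|), so they have the same entropy.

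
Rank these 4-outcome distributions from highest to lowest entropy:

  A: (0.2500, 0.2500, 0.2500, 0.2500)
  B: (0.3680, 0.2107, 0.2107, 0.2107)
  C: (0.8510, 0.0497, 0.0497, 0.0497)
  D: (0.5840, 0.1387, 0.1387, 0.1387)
A > B > D > C

Key insight: Entropy is maximized by uniform distributions and minimized by concentrated distributions.

Entropies:
  H(A) = 2.0000 bits
  H(B) = 1.9508 bits
  H(C) = 0.8435 bits
  H(D) = 1.6389 bits

Ranking: A > B > D > C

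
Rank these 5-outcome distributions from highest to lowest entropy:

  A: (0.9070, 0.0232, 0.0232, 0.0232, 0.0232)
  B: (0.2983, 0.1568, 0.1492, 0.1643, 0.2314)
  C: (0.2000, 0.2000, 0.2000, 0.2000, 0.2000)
C > B > A

Key insight: Entropy is maximized by uniform distributions and minimized by concentrated distributions.

- Uniform distributions have maximum entropy log₂(5) = 2.3219 bits
- The more "peaked" or concentrated a distribution, the lower its entropy

Entropies:
  H(A) = 0.6324 bits
  H(B) = 2.2660 bits
  H(C) = 2.3219 bits

Ranking: C > B > A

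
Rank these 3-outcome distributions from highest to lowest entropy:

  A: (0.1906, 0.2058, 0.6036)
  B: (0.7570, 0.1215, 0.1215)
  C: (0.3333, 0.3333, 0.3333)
C > A > B

Key insight: Entropy is maximized by uniform distributions and minimized by concentrated distributions.

- Uniform distributions have maximum entropy log₂(3) = 1.5850 bits
- The more "peaked" or concentrated a distribution, the lower its entropy

Entropies:
  H(A) = 1.3647 bits
  H(B) = 1.0430 bits
  H(C) = 1.5850 bits

Ranking: C > A > B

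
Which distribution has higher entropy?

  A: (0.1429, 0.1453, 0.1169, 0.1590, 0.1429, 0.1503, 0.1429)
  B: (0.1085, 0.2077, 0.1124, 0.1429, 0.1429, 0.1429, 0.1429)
A

Both distributions are close to uniform, making this a harder comparison.

H(A) = 2.8021 bits
H(B) = 2.7772 bits

The distribution closer to uniform has higher entropy.
Answer: A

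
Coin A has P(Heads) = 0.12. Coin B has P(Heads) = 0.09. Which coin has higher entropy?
A

For binary distributions, entropy is maximized at p=0.5 and decreases as p moves toward 0 or 1.

H(A) = H(0.12) = 0.5294 bits
H(B) = H(0.09) = 0.4365 bits

Distribution A (p=0.12) is closer to uniform (p=0.5), so it has higher entropy.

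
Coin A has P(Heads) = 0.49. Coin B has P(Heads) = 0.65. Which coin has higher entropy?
A

For binary distributions, entropy is maximized at p=0.5 and decreases as p moves toward 0 or 1.

H(A) = H(0.49) = 0.9997 bits
H(B) = H(0.65) = 0.9341 bits

Distribution A (p=0.49) is closer to uniform (p=0.5), so it has higher entropy.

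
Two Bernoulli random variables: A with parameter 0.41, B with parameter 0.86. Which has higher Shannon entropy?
A

For binary distributions, entropy is maximized at p=0.5 and decreases as p moves toward 0 or 1.

H(A) = H(0.41) = 0.9765 bits
H(B) = H(0.86) = 0.5842 bits

Distribution A (p=0.41) is closer to uniform (p=0.5), so it has higher entropy.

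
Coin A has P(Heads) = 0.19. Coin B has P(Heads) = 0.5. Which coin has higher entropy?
B

For binary distributions, entropy is maximized at p=0.5 and decreases as p moves toward 0 or 1.

H(A) = H(0.19) = 0.7015 bits
H(B) = H(0.5) = 1.0000 bits

Distribution B (p=0.5) is closer to uniform (p=0.5), so it has higher entropy.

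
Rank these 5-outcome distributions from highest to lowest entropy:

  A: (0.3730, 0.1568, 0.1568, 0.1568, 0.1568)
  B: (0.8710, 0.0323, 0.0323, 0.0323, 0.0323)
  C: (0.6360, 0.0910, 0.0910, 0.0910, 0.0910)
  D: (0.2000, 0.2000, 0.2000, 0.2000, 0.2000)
D > A > C > B

Key insight: Entropy is maximized by uniform distributions and minimized by concentrated distributions.

Entropies:
  H(A) = 2.2069 bits
  H(B) = 0.8127 bits
  H(C) = 1.6740 bits
  H(D) = 2.3219 bits

Ranking: D > A > C > B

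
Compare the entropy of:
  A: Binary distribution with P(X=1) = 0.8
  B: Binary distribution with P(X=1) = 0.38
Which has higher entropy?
B

For binary distributions, entropy is maximized at p=0.5 and decreases as p moves toward 0 or 1.

H(A) = H(0.8) = 0.7219 bits
H(B) = H(0.38) = 0.9580 bits

Distribution B (p=0.38) is closer to uniform (p=0.5), so it has higher entropy.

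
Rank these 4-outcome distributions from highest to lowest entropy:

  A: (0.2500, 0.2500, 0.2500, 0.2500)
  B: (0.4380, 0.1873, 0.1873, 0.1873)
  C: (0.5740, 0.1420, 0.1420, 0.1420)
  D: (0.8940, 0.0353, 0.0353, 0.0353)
A > B > C > D

Key insight: Entropy is maximized by uniform distributions and minimized by concentrated distributions.

Entropies:
  H(A) = 2.0000 bits
  H(B) = 1.8796 bits
  H(C) = 1.6593 bits
  H(D) = 0.6557 bits

Ranking: A > B > C > D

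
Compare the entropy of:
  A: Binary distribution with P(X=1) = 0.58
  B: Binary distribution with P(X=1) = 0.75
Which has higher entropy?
A

For binary distributions, entropy is maximized at p=0.5 and decreases as p moves toward 0 or 1.

H(A) = H(0.58) = 0.9815 bits
H(B) = H(0.75) = 0.8113 bits

Distribution A (p=0.58) is closer to uniform (p=0.5), so it has higher entropy.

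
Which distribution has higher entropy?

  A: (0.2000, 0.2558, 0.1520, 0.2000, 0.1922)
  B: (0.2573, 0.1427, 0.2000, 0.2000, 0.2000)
A

Both distributions are close to uniform, making this a harder comparison.

H(A) = 2.3023 bits
H(B) = 2.2979 bits

The distribution closer to uniform has higher entropy.
Answer: A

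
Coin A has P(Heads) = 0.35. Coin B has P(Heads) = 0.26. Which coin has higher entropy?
A

For binary distributions, entropy is maximized at p=0.5 and decreases as p moves toward 0 or 1.

H(A) = H(0.35) = 0.9341 bits
H(B) = H(0.26) = 0.8267 bits

Distribution A (p=0.35) is closer to uniform (p=0.5), so it has higher entropy.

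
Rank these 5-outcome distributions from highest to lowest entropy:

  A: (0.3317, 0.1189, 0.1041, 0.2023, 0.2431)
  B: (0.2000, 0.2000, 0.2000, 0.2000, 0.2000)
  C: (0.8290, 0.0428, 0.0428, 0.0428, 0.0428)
B > A > C

Key insight: Entropy is maximized by uniform distributions and minimized by concentrated distributions.

- Uniform distributions have maximum entropy log₂(5) = 2.3219 bits
- The more "peaked" or concentrated a distribution, the lower its entropy

Entropies:
  H(A) = 2.1955 bits
  H(B) = 2.3219 bits
  H(C) = 1.0020 bits

Ranking: B > A > C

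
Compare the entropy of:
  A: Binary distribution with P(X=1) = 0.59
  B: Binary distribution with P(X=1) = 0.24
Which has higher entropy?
A

For binary distributions, entropy is maximized at p=0.5 and decreases as p moves toward 0 or 1.

H(A) = H(0.59) = 0.9765 bits
H(B) = H(0.24) = 0.7950 bits

Distribution A (p=0.59) is closer to uniform (p=0.5), so it has higher entropy.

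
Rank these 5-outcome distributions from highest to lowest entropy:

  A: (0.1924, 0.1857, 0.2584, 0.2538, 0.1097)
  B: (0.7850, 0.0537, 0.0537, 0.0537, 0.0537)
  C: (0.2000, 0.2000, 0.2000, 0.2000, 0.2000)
C > A > B

Key insight: Entropy is maximized by uniform distributions and minimized by concentrated distributions.

- Uniform distributions have maximum entropy log₂(5) = 2.3219 bits
- The more "peaked" or concentrated a distribution, the lower its entropy

Entropies:
  H(A) = 2.2648 bits
  H(B) = 1.1809 bits
  H(C) = 2.3219 bits

Ranking: C > A > B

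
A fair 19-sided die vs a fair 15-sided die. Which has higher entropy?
19-sided die

Both are uniform distributions; for uniform over n outcomes, H = log₂(n). H(19-sided) = log₂(19) = 4.248 bits and H(15-sided) = log₂(15) = 3.907 bits. More outcomes in a uniform distribution means higher entropy.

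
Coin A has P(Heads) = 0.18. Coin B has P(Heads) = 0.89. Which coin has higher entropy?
A

For binary distributions, entropy is maximized at p=0.5 and decreases as p moves toward 0 or 1.

H(A) = H(0.18) = 0.6801 bits
H(B) = H(0.89) = 0.4999 bits

Distribution A (p=0.18) is closer to uniform (p=0.5), so it has higher entropy.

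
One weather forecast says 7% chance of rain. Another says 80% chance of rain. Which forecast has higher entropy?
80% forecast

Treat each forecast as a Bernoulli distribution. Binary entropy is maximized at p=0.5 and falls off symmetrically toward 0 or 1. The 80% forecast is closer to 50%, so it is more uncertain. H(7%) ≈ 0.366 bits, H(80%) ≈ 0.722 bits.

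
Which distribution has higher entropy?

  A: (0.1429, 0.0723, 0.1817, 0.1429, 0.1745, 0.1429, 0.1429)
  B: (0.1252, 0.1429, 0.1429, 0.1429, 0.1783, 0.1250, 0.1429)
B

Both distributions are close to uniform, making this a harder comparison.

H(A) = 2.7649 bits
H(B) = 2.7982 bits

The distribution closer to uniform has higher entropy.
Answer: B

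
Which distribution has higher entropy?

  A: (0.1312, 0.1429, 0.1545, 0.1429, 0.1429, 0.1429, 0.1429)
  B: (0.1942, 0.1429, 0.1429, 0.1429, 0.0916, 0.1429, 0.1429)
A

Both distributions are close to uniform, making this a harder comparison.

H(A) = 2.8060 bits
H(B) = 2.7802 bits

The distribution closer to uniform has higher entropy.
Answer: A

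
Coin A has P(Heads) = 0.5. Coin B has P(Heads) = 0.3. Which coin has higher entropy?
A

For binary distributions, entropy is maximized at p=0.5 and decreases as p moves toward 0 or 1.

H(A) = H(0.5) = 1.0000 bits
H(B) = H(0.3) = 0.8813 bits

Distribution A (p=0.5) is closer to uniform (p=0.5), so it has higher entropy.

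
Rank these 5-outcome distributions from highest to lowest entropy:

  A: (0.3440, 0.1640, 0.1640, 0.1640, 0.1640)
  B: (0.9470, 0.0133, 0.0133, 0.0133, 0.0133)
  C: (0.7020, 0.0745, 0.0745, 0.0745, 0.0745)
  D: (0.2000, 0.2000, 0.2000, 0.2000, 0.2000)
D > A > C > B

Key insight: Entropy is maximized by uniform distributions and minimized by concentrated distributions.

Entropies:
  H(A) = 2.2406 bits
  H(B) = 0.4050 bits
  H(C) = 1.4748 bits
  H(D) = 2.3219 bits

Ranking: D > A > C > B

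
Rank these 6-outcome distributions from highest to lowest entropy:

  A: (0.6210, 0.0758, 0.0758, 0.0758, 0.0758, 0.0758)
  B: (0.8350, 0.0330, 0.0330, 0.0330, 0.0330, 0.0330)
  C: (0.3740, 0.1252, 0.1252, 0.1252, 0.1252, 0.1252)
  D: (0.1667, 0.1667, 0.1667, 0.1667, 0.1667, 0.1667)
D > C > A > B

Key insight: Entropy is maximized by uniform distributions and minimized by concentrated distributions.

Entropies:
  H(A) = 1.8373 bits
  H(B) = 1.0293 bits
  H(C) = 2.4072 bits
  H(D) = 2.5850 bits

Ranking: D > C > A > B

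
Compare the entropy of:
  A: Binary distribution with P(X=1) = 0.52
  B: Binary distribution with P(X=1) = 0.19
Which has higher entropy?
A

For binary distributions, entropy is maximized at p=0.5 and decreases as p moves toward 0 or 1.

H(A) = H(0.52) = 0.9988 bits
H(B) = H(0.19) = 0.7015 bits

Distribution A (p=0.52) is closer to uniform (p=0.5), so it has higher entropy.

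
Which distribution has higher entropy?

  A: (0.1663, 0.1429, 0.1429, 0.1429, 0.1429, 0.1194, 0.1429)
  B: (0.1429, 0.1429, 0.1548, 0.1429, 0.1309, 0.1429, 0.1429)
B

Both distributions are close to uniform, making this a harder comparison.

H(A) = 2.8018 bits
H(B) = 2.8059 bits

The distribution closer to uniform has higher entropy.
Answer: B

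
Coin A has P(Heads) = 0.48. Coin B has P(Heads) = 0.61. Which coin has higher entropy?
A

For binary distributions, entropy is maximized at p=0.5 and decreases as p moves toward 0 or 1.

H(A) = H(0.48) = 0.9988 bits
H(B) = H(0.61) = 0.9648 bits

Distribution A (p=0.48) is closer to uniform (p=0.5), so it has higher entropy.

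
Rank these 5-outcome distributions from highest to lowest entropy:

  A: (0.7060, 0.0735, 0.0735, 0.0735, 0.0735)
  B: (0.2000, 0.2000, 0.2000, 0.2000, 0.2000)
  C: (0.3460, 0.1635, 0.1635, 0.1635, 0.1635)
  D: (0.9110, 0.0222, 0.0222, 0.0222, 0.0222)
B > C > A > D

Key insight: Entropy is maximized by uniform distributions and minimized by concentrated distributions.

Entropies:
  H(A) = 1.4618 bits
  H(B) = 2.3219 bits
  H(C) = 2.2384 bits
  H(D) = 0.6111 bits

Ranking: B > C > A > D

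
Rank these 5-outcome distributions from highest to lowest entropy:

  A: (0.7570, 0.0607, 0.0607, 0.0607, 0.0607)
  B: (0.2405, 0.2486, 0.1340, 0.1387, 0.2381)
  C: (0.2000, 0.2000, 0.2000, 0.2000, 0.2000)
C > B > A

Key insight: Entropy is maximized by uniform distributions and minimized by concentrated distributions.

- Uniform distributions have maximum entropy log₂(5) = 2.3219 bits
- The more "peaked" or concentrated a distribution, the lower its entropy

Entropies:
  H(A) = 1.2860 bits
  H(B) = 2.2705 bits
  H(C) = 2.3219 bits

Ranking: C > B > A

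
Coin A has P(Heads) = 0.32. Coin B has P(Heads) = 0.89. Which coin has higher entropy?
A

For binary distributions, entropy is maximized at p=0.5 and decreases as p moves toward 0 or 1.

H(A) = H(0.32) = 0.9044 bits
H(B) = H(0.89) = 0.4999 bits

Distribution A (p=0.32) is closer to uniform (p=0.5), so it has higher entropy.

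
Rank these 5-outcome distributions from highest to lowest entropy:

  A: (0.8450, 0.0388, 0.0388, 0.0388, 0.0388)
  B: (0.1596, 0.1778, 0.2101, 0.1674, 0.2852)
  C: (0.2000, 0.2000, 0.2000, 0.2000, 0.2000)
C > B > A

Key insight: Entropy is maximized by uniform distributions and minimized by concentrated distributions.

- Uniform distributions have maximum entropy log₂(5) = 2.3219 bits
- The more "peaked" or concentrated a distribution, the lower its entropy

Entropies:
  H(A) = 0.9322 bits
  H(B) = 2.2862 bits
  H(C) = 2.3219 bits

Ranking: C > B > A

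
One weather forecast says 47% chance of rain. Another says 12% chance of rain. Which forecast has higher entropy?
47% forecast

Treat each forecast as a Bernoulli distribution. Binary entropy is maximized at p=0.5 and falls off symmetrically toward 0 or 1. The 47% forecast is closer to 50%, so it is more uncertain. H(47%) ≈ 0.997 bits, H(12%) ≈ 0.529 bits.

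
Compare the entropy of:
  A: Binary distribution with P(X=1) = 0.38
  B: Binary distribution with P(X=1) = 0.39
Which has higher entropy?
B

For binary distributions, entropy is maximized at p=0.5 and decreases as p moves toward 0 or 1.

H(A) = H(0.38) = 0.9580 bits
H(B) = H(0.39) = 0.9648 bits

Distribution B (p=0.39) is closer to uniform (p=0.5), so it has higher entropy.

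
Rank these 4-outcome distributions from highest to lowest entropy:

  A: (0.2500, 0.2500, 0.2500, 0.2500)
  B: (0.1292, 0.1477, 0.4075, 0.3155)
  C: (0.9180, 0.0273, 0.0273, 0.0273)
A > B > C

Key insight: Entropy is maximized by uniform distributions and minimized by concentrated distributions.

- Uniform distributions have maximum entropy log₂(4) = 2.0000 bits
- The more "peaked" or concentrated a distribution, the lower its entropy

Entropies:
  H(A) = 2.0000 bits
  H(B) = 1.8419 bits
  H(C) = 0.5392 bits

Ranking: A > B > C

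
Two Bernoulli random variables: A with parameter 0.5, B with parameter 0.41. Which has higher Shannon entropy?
A

For binary distributions, entropy is maximized at p=0.5 and decreases as p moves toward 0 or 1.

H(A) = H(0.5) = 1.0000 bits
H(B) = H(0.41) = 0.9765 bits

Distribution A (p=0.5) is closer to uniform (p=0.5), so it has higher entropy.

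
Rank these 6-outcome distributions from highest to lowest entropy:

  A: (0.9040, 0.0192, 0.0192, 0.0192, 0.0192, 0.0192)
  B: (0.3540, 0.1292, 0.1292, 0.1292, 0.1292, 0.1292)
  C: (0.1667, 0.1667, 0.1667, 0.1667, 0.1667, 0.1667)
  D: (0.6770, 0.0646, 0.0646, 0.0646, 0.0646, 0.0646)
C > B > D > A

Key insight: Entropy is maximized by uniform distributions and minimized by concentrated distributions.

Entropies:
  H(A) = 0.6791 bits
  H(B) = 2.4376 bits
  H(C) = 2.5850 bits
  H(D) = 1.6576 bits

Ranking: C > B > D > A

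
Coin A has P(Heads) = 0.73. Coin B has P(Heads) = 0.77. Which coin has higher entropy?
A

For binary distributions, entropy is maximized at p=0.5 and decreases as p moves toward 0 or 1.

H(A) = H(0.73) = 0.8415 bits
H(B) = H(0.77) = 0.7780 bits

Distribution A (p=0.73) is closer to uniform (p=0.5), so it has higher entropy.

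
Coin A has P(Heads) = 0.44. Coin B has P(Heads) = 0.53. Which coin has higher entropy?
B

For binary distributions, entropy is maximized at p=0.5 and decreases as p moves toward 0 or 1.

H(A) = H(0.44) = 0.9896 bits
H(B) = H(0.53) = 0.9974 bits

Distribution B (p=0.53) is closer to uniform (p=0.5), so it has higher entropy.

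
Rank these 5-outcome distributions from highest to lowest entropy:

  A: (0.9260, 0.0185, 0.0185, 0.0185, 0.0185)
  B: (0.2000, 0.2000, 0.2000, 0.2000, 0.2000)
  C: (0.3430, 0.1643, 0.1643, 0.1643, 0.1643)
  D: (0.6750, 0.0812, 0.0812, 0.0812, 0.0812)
B > C > D > A

Key insight: Entropy is maximized by uniform distributions and minimized by concentrated distributions.

Entropies:
  H(A) = 0.5287 bits
  H(B) = 2.3219 bits
  H(C) = 2.2417 bits
  H(D) = 1.5597 bits

Ranking: B > C > D > A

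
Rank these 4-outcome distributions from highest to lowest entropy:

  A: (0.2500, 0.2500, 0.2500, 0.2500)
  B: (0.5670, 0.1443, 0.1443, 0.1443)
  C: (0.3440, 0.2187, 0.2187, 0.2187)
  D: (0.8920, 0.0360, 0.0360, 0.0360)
A > C > B > D

Key insight: Entropy is maximized by uniform distributions and minimized by concentrated distributions.

Entropies:
  H(A) = 2.0000 bits
  H(B) = 1.6733 bits
  H(C) = 1.9683 bits
  H(D) = 0.6650 bits

Ranking: A > C > B > D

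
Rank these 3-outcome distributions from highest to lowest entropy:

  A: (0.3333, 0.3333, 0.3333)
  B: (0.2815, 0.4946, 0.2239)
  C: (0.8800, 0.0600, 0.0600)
A > B > C

Key insight: Entropy is maximized by uniform distributions and minimized by concentrated distributions.

- Uniform distributions have maximum entropy log₂(3) = 1.5850 bits
- The more "peaked" or concentrated a distribution, the lower its entropy

Entropies:
  H(A) = 1.5850 bits
  H(B) = 1.5005 bits
  H(C) = 0.6494 bits

Ranking: A > B > C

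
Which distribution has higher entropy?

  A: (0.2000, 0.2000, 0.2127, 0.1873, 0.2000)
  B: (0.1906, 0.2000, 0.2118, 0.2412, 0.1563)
A

Both distributions are close to uniform, making this a harder comparison.

H(A) = 2.3208 bits
H(B) = 2.3079 bits

The distribution closer to uniform has higher entropy.
Answer: A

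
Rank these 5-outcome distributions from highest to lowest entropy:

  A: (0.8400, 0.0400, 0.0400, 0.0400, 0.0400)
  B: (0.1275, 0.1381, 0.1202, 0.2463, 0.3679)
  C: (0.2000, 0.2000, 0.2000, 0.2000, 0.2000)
C > B > A

Key insight: Entropy is maximized by uniform distributions and minimized by concentrated distributions.

- Uniform distributions have maximum entropy log₂(5) = 2.3219 bits
- The more "peaked" or concentrated a distribution, the lower its entropy

Entropies:
  H(A) = 0.9543 bits
  H(B) = 2.1693 bits
  H(C) = 2.3219 bits

Ranking: C > B > A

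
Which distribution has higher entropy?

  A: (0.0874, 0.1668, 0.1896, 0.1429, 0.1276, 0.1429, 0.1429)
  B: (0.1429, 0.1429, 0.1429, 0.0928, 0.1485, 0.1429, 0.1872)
B

Both distributions are close to uniform, making this a harder comparison.

H(A) = 2.7753 bits
H(B) = 2.7837 bits

The distribution closer to uniform has higher entropy.
Answer: B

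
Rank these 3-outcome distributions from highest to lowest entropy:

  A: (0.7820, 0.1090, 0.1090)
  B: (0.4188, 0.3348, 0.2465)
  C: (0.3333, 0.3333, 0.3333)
C > B > A

Key insight: Entropy is maximized by uniform distributions and minimized by concentrated distributions.

- Uniform distributions have maximum entropy log₂(3) = 1.5850 bits
- The more "peaked" or concentrated a distribution, the lower its entropy

Entropies:
  H(A) = 0.9745 bits
  H(B) = 1.5524 bits
  H(C) = 1.5850 bits

Ranking: C > B > A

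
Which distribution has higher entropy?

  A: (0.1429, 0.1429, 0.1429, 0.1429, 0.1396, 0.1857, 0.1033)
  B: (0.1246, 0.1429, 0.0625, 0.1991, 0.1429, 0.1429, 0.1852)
A

Both distributions are close to uniform, making this a harder comparison.

H(A) = 2.7901 bits
H(B) = 2.7417 bits

The distribution closer to uniform has higher entropy.
Answer: A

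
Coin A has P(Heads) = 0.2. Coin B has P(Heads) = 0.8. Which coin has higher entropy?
Equal

For binary distributions, entropy is maximized at p=0.5 and decreases as p moves toward 0 or 1.

H(A) = H(0.2) = 0.7219 bits
H(B) = H(0.8) = 0.7219 bits

Both distributions are equally far from uniform (|0.2-0.5| = |0.8-0.5|), so they have the same entropy.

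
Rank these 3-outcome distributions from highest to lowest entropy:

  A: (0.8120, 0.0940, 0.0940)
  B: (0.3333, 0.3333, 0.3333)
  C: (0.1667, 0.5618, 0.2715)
B > C > A

Key insight: Entropy is maximized by uniform distributions and minimized by concentrated distributions.

- Uniform distributions have maximum entropy log₂(3) = 1.5850 bits
- The more "peaked" or concentrated a distribution, the lower its entropy

Entropies:
  H(A) = 0.8853 bits
  H(B) = 1.5850 bits
  H(C) = 1.4089 bits

Ranking: B > C > A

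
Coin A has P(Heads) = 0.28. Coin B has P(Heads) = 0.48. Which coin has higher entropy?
B

For binary distributions, entropy is maximized at p=0.5 and decreases as p moves toward 0 or 1.

H(A) = H(0.28) = 0.8555 bits
H(B) = H(0.48) = 0.9988 bits

Distribution B (p=0.48) is closer to uniform (p=0.5), so it has higher entropy.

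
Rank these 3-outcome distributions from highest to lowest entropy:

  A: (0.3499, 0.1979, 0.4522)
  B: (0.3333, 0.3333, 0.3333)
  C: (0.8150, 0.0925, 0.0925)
B > A > C

Key insight: Entropy is maximized by uniform distributions and minimized by concentrated distributions.

- Uniform distributions have maximum entropy log₂(3) = 1.5850 bits
- The more "peaked" or concentrated a distribution, the lower its entropy

Entropies:
  H(A) = 1.5103 bits
  H(B) = 1.5850 bits
  H(C) = 0.8759 bits

Ranking: B > A > C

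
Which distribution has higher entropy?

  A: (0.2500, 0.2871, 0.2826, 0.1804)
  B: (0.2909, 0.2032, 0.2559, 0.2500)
B

Both distributions are close to uniform, making this a harder comparison.

H(A) = 1.9778 bits
H(B) = 1.9886 bits

The distribution closer to uniform has higher entropy.
Answer: B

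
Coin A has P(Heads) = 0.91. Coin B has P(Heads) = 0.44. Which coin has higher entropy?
B

For binary distributions, entropy is maximized at p=0.5 and decreases as p moves toward 0 or 1.

H(A) = H(0.91) = 0.4365 bits
H(B) = H(0.44) = 0.9896 bits

Distribution B (p=0.44) is closer to uniform (p=0.5), so it has higher entropy.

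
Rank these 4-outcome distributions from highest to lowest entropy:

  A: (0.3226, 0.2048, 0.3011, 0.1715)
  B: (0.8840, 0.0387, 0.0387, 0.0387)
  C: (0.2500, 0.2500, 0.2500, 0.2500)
C > A > B

Key insight: Entropy is maximized by uniform distributions and minimized by concentrated distributions.

- Uniform distributions have maximum entropy log₂(4) = 2.0000 bits
- The more "peaked" or concentrated a distribution, the lower its entropy

Entropies:
  H(A) = 1.9527 bits
  H(B) = 0.7016 bits
  H(C) = 2.0000 bits

Ranking: C > A > B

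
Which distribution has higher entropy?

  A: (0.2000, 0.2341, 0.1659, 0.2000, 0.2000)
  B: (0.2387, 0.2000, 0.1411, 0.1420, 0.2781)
A

Both distributions are close to uniform, making this a harder comparison.

H(A) = 2.3135 bits
H(B) = 2.2697 bits

The distribution closer to uniform has higher entropy.
Answer: A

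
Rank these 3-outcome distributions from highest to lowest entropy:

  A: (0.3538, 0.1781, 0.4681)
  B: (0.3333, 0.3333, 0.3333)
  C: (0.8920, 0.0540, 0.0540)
B > A > C

Key insight: Entropy is maximized by uniform distributions and minimized by concentrated distributions.

- Uniform distributions have maximum entropy log₂(3) = 1.5850 bits
- The more "peaked" or concentrated a distribution, the lower its entropy

Entropies:
  H(A) = 1.4863 bits
  H(B) = 1.5850 bits
  H(C) = 0.6019 bits

Ranking: B > A > C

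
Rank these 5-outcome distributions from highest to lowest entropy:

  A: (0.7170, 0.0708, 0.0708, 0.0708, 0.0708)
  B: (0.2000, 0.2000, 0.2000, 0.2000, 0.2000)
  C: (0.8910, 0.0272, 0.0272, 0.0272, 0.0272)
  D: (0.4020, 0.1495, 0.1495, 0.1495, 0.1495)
B > D > A > C

Key insight: Entropy is maximized by uniform distributions and minimized by concentrated distributions.

Entropies:
  H(A) = 1.4255 bits
  H(B) = 2.3219 bits
  H(C) = 0.7149 bits
  H(D) = 2.1681 bits

Ranking: B > D > A > C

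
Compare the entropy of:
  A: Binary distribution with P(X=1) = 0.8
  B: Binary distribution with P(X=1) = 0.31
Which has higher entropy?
B

For binary distributions, entropy is maximized at p=0.5 and decreases as p moves toward 0 or 1.

H(A) = H(0.8) = 0.7219 bits
H(B) = H(0.31) = 0.8932 bits

Distribution B (p=0.31) is closer to uniform (p=0.5), so it has higher entropy.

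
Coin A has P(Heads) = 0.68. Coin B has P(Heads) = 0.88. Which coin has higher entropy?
A

For binary distributions, entropy is maximized at p=0.5 and decreases as p moves toward 0 or 1.

H(A) = H(0.68) = 0.9044 bits
H(B) = H(0.88) = 0.5294 bits

Distribution A (p=0.68) is closer to uniform (p=0.5), so it has higher entropy.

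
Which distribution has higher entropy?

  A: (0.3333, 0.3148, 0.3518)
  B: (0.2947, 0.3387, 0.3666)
A

Both distributions are close to uniform, making this a harder comparison.

H(A) = 1.5835 bits
H(B) = 1.5792 bits

The distribution closer to uniform has higher entropy.
Answer: A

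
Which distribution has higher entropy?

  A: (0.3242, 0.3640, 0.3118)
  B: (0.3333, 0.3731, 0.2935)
A

Both distributions are close to uniform, making this a harder comparison.

H(A) = 1.5818 bits
H(B) = 1.5781 bits

The distribution closer to uniform has higher entropy.
Answer: A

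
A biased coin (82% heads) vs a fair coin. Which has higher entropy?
Fair coin

The fair coin is uniform (p=0.5), maximizing binary entropy at 1 bit. The biased coin has H(0.82) ≈ 0.680 bits — its outcome is more predictable, so its entropy is lower.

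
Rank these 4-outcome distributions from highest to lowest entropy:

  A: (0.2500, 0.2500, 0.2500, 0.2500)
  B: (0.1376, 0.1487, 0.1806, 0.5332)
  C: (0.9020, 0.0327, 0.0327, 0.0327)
A > B > C

Key insight: Entropy is maximized by uniform distributions and minimized by concentrated distributions.

- Uniform distributions have maximum entropy log₂(4) = 2.0000 bits
- The more "peaked" or concentrated a distribution, the lower its entropy

Entropies:
  H(A) = 2.0000 bits
  H(B) = 1.7322 bits
  H(C) = 0.6179 bits

Ranking: A > B > C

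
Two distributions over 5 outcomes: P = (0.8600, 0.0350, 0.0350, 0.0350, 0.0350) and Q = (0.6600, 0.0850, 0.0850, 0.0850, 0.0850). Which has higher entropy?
Q

P is highly concentrated on one outcome (86%), making it nearly deterministic. Q spreads its mass more evenly (max 66%). The more spread-out distribution has higher entropy: H(P) ≈ 0.864 bits, H(Q) ≈ 1.605 bits.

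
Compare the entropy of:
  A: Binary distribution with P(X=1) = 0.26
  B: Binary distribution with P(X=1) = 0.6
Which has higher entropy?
B

For binary distributions, entropy is maximized at p=0.5 and decreases as p moves toward 0 or 1.

H(A) = H(0.26) = 0.8267 bits
H(B) = H(0.6) = 0.9710 bits

Distribution B (p=0.6) is closer to uniform (p=0.5), so it has higher entropy.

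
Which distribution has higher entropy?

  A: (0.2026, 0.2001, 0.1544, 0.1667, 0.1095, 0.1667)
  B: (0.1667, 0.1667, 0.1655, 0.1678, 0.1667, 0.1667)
B

Both distributions are close to uniform, making this a harder comparison.

H(A) = 2.5584 bits
H(B) = 2.5850 bits

The distribution closer to uniform has higher entropy.
Answer: B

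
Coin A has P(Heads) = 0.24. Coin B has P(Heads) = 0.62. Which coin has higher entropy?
B

For binary distributions, entropy is maximized at p=0.5 and decreases as p moves toward 0 or 1.

H(A) = H(0.24) = 0.7950 bits
H(B) = H(0.62) = 0.9580 bits

Distribution B (p=0.62) is closer to uniform (p=0.5), so it has higher entropy.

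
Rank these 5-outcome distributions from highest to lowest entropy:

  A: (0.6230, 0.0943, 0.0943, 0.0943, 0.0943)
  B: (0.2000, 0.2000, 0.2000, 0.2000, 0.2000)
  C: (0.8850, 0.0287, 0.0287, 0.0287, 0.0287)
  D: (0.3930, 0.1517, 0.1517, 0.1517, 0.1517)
B > D > A > C

Key insight: Entropy is maximized by uniform distributions and minimized by concentrated distributions.

Entropies:
  H(A) = 1.7099 bits
  H(B) = 2.3219 bits
  H(C) = 0.7448 bits
  H(D) = 2.1807 bits

Ranking: B > D > A > C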